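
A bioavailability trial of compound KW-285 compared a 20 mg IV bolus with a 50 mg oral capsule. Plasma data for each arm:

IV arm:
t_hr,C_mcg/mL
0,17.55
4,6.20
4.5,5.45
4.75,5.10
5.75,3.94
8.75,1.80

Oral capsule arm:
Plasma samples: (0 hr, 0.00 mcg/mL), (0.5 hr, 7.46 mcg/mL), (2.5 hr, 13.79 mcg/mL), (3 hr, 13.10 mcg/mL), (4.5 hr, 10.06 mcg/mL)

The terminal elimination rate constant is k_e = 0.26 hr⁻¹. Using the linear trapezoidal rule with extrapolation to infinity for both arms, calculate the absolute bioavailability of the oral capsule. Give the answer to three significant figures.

F = 0.479

Trapezoidal AUC_0→8.75 (IV):
  [0→4]: (17.55+6.20)/2 × 4 = 47.5
  [4→4.5]: (6.20+5.45)/2 × 0.5 = 2.9125
  [4.5→4.75]: (5.45+5.10)/2 × 0.25 = 1.31875
  [4.75→5.75]: (5.10+3.94)/2 × 1 = 4.52
  [5.75→8.75]: (3.94+1.80)/2 × 3 = 8.61
  Sum = 64.86125 mcg/mL·hr
IV tail: 1.80/0.26 = 6.923; AUC_iv,0→∞ = 64.86125 + 6.923 = 71.78425 mcg/mL·hr
Trapezoidal AUC_0→4.5 (oral capsule):
  [0→0.5]: (0.00+7.46)/2 × 0.5 = 1.865
  [0.5→2.5]: (7.46+13.79)/2 × 2 = 21.25
  [2.5→3]: (13.79+13.10)/2 × 0.5 = 6.7225
  [3→4.5]: (13.10+10.06)/2 × 1.5 = 17.37
  Sum = 47.2075 mcg/mL·hr
oral capsule tail: 10.06/0.26 = 38.692; AUC_ev,0→∞ = 47.2075 + 38.692 = 85.8995 mcg/mL·hr
F = (AUC_ev/D_ev)/(AUC_iv/D_iv) = (85.8995/50)/(71.78425/20) = 1.71799/3.5892125 = 0.4787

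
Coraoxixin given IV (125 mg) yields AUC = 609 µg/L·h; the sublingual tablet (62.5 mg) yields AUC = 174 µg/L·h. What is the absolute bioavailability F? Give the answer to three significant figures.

F = 0.571

F = (AUC_ev / D_ev) / (AUC_iv / D_iv)
  = (174/62.5) / (609/125)
  = 2.784 / 4.872 = 0.5714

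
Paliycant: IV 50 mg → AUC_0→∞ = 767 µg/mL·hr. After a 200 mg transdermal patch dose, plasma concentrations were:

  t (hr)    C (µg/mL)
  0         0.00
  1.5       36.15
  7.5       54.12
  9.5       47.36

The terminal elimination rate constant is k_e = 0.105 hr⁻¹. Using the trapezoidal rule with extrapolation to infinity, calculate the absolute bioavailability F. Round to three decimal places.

Trapezoidal AUC_0→9.5 (transdermal patch):
  [0→1.5]: (0.00+36.15)/2 × 1.5 = 27.1125
  [1.5→7.5]: (36.15+54.12)/2 × 6 = 270.81
  [7.5→9.5]: (54.12+47.36)/2 × 2 = 101.48
  Sum = 399.4025 µg/mL·hr
Tail: C_last/k_e = 47.36/0.105 = 451.048
AUC_0→∞ (transdermal patch) = 399.4025 + 451.048 = 850.4505 µg/mL·hr
F = (AUC_ev/D_ev)/(AUC_iv/D_iv) = (850.4505/200)/(767/50) = 4.2522525/15.34 = 0.2772

F = 0.277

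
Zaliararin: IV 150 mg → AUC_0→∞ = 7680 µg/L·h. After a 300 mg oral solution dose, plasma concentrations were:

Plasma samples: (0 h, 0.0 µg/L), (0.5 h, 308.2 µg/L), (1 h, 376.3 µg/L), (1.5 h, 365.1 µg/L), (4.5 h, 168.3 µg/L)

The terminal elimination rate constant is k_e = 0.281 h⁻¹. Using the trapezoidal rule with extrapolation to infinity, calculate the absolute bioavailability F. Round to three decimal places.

F = 0.119

Trapezoidal AUC_0→4.5 (oral solution):
  [0→0.5]: (0.0+308.2)/2 × 0.5 = 77.05
  [0.5→1]: (308.2+376.3)/2 × 0.5 = 171.125
  [1→1.5]: (376.3+365.1)/2 × 0.5 = 185.35
  [1.5→4.5]: (365.1+168.3)/2 × 3 = 800.1
  Sum = 1233.625 µg/L·h
Tail: C_last/k_e = 168.3/0.281 = 598.932
AUC_0→∞ (oral solution) = 1233.625 + 598.932 = 1832.557 µg/L·h
F = (AUC_ev/D_ev)/(AUC_iv/D_iv) = (1832.557/300)/(7680/150) = 6.10852/51.2 = 0.1193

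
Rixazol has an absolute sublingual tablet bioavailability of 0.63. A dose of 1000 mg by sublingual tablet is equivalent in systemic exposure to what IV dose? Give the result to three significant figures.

Systemic exposure from an extravascular dose = F × D_ev, so the equivalent IV dose is F × D_ev.
D_iv = F × D_ev = 0.63 × 1000 = 630 mg

D_iv = 630 mg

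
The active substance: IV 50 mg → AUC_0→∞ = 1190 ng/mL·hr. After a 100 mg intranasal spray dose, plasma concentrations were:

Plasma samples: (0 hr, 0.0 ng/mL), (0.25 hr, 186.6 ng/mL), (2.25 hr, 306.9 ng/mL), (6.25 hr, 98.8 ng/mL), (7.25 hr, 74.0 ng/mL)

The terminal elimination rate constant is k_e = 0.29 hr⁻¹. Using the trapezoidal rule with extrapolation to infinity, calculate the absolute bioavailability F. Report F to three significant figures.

F = 0.702

Trapezoidal AUC_0→7.25 (intranasal spray):
  [0→0.25]: (0.0+186.6)/2 × 0.25 = 23.325
  [0.25→2.25]: (186.6+306.9)/2 × 2 = 493.5
  [2.25→6.25]: (306.9+98.8)/2 × 4 = 811.4
  [6.25→7.25]: (98.8+74.0)/2 × 1 = 86.4
  Sum = 1414.625 ng/mL·hr
Tail: C_last/k_e = 74.0/0.29 = 255.172
AUC_0→∞ (intranasal spray) = 1414.625 + 255.172 = 1669.797 ng/mL·hr
F = (AUC_ev/D_ev)/(AUC_iv/D_iv) = (1669.797/100)/(1190/50) = 16.69797/23.8 = 0.7016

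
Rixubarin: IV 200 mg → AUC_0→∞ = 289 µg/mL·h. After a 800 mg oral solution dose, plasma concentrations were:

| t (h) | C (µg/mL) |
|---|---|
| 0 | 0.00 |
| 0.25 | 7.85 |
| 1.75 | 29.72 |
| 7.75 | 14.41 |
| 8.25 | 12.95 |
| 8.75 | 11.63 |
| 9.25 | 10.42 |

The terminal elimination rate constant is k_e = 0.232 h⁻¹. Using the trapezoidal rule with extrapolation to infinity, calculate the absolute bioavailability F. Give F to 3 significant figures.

F = 0.195

Trapezoidal AUC_0→9.25 (oral solution):
  [0→0.25]: (0.00+7.85)/2 × 0.25 = 0.98125
  [0.25→1.75]: (7.85+29.72)/2 × 1.5 = 28.1775
  [1.75→7.75]: (29.72+14.41)/2 × 6 = 132.39
  [7.75→8.25]: (14.41+12.95)/2 × 0.5 = 6.84
  [8.25→8.75]: (12.95+11.63)/2 × 0.5 = 6.145
  [8.75→9.25]: (11.63+10.42)/2 × 0.5 = 5.5125
  Sum = 180.04625 µg/mL·h
Tail: C_last/k_e = 10.42/0.232 = 44.914
AUC_0→∞ (oral solution) = 180.04625 + 44.914 = 224.96025 µg/mL·h
F = (AUC_ev/D_ev)/(AUC_iv/D_iv) = (224.96025/800)/(289/200) = 0.2812/1.445 = 0.1946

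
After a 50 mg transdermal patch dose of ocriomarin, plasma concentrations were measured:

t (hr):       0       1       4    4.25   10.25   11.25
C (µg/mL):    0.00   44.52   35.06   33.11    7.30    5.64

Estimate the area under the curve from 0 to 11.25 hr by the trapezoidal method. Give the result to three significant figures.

AUC = 278 µg/mL·hr

Trapezoidal AUC_0→11.25:
  [0→1]: (0.00+44.52)/2 × 1 = 22.26
  [1→4]: (44.52+35.06)/2 × 3 = 119.37
  [4→4.25]: (35.06+33.11)/2 × 0.25 = 8.52125
  [4.25→10.25]: (33.11+7.30)/2 × 6 = 121.23
  [10.25→11.25]: (7.30+5.64)/2 × 1 = 6.47
  Sum = 277.85125 µg/mL·hr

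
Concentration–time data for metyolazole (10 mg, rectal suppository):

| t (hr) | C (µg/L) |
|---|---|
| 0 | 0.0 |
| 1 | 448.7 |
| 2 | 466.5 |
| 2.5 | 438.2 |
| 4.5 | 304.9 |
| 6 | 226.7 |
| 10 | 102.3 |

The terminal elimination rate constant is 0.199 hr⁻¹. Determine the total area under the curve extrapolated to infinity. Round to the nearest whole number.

AUC = 3222 µg/L·hr

Trapezoidal AUC_0→10:
  [0→1]: (0.0+448.7)/2 × 1 = 224.35
  [1→2]: (448.7+466.5)/2 × 1 = 457.6
  [2→2.5]: (466.5+438.2)/2 × 0.5 = 226.175
  [2.5→4.5]: (438.2+304.9)/2 × 2 = 743.1
  [4.5→6]: (304.9+226.7)/2 × 1.5 = 398.7
  [6→10]: (226.7+102.3)/2 × 4 = 658.0
  Sum = 2707.925 µg/L·hr
Extrapolated tail: C_last / k_e = 102.3 / 0.199 = 514.070
AUC_0→∞ = 2707.925 + 514.070 = 3221.995 µg/L·hr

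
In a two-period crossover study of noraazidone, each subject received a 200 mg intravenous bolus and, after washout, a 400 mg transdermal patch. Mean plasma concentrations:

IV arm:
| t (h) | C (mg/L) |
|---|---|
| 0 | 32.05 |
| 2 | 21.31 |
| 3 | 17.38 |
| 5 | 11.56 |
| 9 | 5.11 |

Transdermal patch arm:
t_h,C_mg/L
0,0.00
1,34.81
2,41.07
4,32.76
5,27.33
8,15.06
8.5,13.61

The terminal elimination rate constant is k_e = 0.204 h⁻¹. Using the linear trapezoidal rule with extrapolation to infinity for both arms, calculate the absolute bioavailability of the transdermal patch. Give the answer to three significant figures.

Trapezoidal AUC_0→9 (IV):
  [0→2]: (32.05+21.31)/2 × 2 = 53.36
  [2→3]: (21.31+17.38)/2 × 1 = 19.345
  [3→5]: (17.38+11.56)/2 × 2 = 28.94
  [5→9]: (11.56+5.11)/2 × 4 = 33.34
  Sum = 134.985 mg/L·h
IV tail: 5.11/0.204 = 25.049; AUC_iv,0→∞ = 134.985 + 25.049 = 160.034 mg/L·h
Trapezoidal AUC_0→8.5 (transdermal patch):
  [0→1]: (0.00+34.81)/2 × 1 = 17.405
  [1→2]: (34.81+41.07)/2 × 1 = 37.94
  [2→4]: (41.07+32.76)/2 × 2 = 73.83
  [4→5]: (32.76+27.33)/2 × 1 = 30.045
  [5→8]: (27.33+15.06)/2 × 3 = 63.585
  [8→8.5]: (15.06+13.61)/2 × 0.5 = 7.1675
  Sum = 229.9725 mg/L·h
transdermal patch tail: 13.61/0.204 = 66.716; AUC_ev,0→∞ = 229.9725 + 66.716 = 296.6885 mg/L·h
F = (AUC_ev/D_ev)/(AUC_iv/D_iv) = (296.6885/400)/(160.034/200) = 0.74172125/0.80017 = 0.9270

F = 0.927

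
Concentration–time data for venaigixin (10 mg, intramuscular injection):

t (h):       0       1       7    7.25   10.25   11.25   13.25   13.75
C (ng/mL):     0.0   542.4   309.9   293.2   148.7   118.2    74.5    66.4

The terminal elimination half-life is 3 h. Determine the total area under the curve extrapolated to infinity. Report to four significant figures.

Trapezoidal AUC_0→13.75:
  [0→1]: (0.0+542.4)/2 × 1 = 271.2
  [1→7]: (542.4+309.9)/2 × 6 = 2556.9
  [7→7.25]: (309.9+293.2)/2 × 0.25 = 75.3875
  [7.25→10.25]: (293.2+148.7)/2 × 3 = 662.85
  [10.25→11.25]: (148.7+118.2)/2 × 1 = 133.45
  [11.25→13.25]: (118.2+74.5)/2 × 2 = 192.7
  [13.25→13.75]: (74.5+66.4)/2 × 0.5 = 35.225
  Sum = 3927.7125 ng/mL·h
k_e = ln2 / t½ = 0.693147 / 3 = 0.2310 h^-1
Extrapolated tail: C_last / k_e = 66.4 / 0.231 = 287.446
AUC_0→∞ = 3927.7125 + 287.446 = 4215.1585 ng/mL·h

AUC = 4215 ng/mL·h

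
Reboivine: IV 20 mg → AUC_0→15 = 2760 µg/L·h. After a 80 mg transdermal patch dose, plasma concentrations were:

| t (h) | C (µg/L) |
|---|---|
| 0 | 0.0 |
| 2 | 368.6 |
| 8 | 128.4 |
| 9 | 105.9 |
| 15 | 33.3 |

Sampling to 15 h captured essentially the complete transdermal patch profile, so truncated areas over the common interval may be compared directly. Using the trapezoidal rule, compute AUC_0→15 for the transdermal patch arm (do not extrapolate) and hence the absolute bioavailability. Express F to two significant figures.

Trapezoidal AUC_0→15 (transdermal patch):
  [0→2]: (0.0+368.6)/2 × 2 = 368.6
  [2→8]: (368.6+128.4)/2 × 6 = 1491.0
  [8→9]: (128.4+105.9)/2 × 1 = 117.15
  [9→15]: (105.9+33.3)/2 × 6 = 417.6
  Sum = 2394.35 µg/L·h
F = (AUC_ev/D_ev)/(AUC_iv/D_iv) = (2394.35/80)/(2760/20) = 29.929375/138 = 0.2169

F = 0.22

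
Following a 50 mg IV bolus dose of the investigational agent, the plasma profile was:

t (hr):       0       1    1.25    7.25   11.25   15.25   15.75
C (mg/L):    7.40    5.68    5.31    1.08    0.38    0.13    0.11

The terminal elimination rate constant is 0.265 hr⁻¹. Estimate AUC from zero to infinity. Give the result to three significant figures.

AUC = 31.5 mg/L·hr

Trapezoidal AUC_0→15.75:
  [0→1]: (7.40+5.68)/2 × 1 = 6.54
  [1→1.25]: (5.68+5.31)/2 × 0.25 = 1.37375
  [1.25→7.25]: (5.31+1.08)/2 × 6 = 19.17
  [7.25→11.25]: (1.08+0.38)/2 × 4 = 2.92
  [11.25→15.25]: (0.38+0.13)/2 × 4 = 1.02
  [15.25→15.75]: (0.13+0.11)/2 × 0.5 = 0.06
  Sum = 31.08375 mg/L·hr
Extrapolated tail: C_last / k_e = 0.11 / 0.265 = 0.415
AUC_0→∞ = 31.08375 + 0.415 = 31.49875 mg/L·hr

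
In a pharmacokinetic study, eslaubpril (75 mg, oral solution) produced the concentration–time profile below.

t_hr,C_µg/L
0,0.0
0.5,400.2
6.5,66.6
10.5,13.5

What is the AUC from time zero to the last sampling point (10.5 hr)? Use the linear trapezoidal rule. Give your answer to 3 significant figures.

Trapezoidal AUC_0→10.5:
  [0→0.5]: (0.0+400.2)/2 × 0.5 = 100.05
  [0.5→6.5]: (400.2+66.6)/2 × 6 = 1400.4
  [6.5→10.5]: (66.6+13.5)/2 × 4 = 160.2
  Sum = 1660.65 µg/L·hr

AUC = 1660 µg/L·hr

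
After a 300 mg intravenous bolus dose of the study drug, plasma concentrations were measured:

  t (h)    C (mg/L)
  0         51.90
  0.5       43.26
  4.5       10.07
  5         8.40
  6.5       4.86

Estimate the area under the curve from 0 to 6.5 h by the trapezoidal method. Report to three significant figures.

AUC = 145 mg/L·h

Trapezoidal AUC_0→6.5:
  [0→0.5]: (51.90+43.26)/2 × 0.5 = 23.79
  [0.5→4.5]: (43.26+10.07)/2 × 4 = 106.66
  [4.5→5]: (10.07+8.40)/2 × 0.5 = 4.6175
  [5→6.5]: (8.40+4.86)/2 × 1.5 = 9.945
  Sum = 145.0125 mg/L·h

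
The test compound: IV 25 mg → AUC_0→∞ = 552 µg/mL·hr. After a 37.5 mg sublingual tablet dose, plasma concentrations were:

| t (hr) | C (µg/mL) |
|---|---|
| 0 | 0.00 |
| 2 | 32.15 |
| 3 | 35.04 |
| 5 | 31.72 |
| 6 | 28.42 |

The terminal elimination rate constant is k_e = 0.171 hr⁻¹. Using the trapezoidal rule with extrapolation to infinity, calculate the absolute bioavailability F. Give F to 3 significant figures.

F = 0.397

Trapezoidal AUC_0→6 (sublingual tablet):
  [0→2]: (0.00+32.15)/2 × 2 = 32.15
  [2→3]: (32.15+35.04)/2 × 1 = 33.595
  [3→5]: (35.04+31.72)/2 × 2 = 66.76
  [5→6]: (31.72+28.42)/2 × 1 = 30.07
  Sum = 162.575 µg/mL·hr
Tail: C_last/k_e = 28.42/0.171 = 166.199
AUC_0→∞ (sublingual tablet) = 162.575 + 166.199 = 328.774 µg/mL·hr
F = (AUC_ev/D_ev)/(AUC_iv/D_iv) = (328.774/37.5)/(552/25) = 8.76731/22.08 = 0.3971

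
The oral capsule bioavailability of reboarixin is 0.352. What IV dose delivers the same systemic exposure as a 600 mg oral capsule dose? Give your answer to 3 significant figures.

Systemic exposure from an extravascular dose = F × D_ev, so the equivalent IV dose is F × D_ev.
D_iv = F × D_ev = 0.352 × 600 = 211.2 mg

D_iv = 211 mg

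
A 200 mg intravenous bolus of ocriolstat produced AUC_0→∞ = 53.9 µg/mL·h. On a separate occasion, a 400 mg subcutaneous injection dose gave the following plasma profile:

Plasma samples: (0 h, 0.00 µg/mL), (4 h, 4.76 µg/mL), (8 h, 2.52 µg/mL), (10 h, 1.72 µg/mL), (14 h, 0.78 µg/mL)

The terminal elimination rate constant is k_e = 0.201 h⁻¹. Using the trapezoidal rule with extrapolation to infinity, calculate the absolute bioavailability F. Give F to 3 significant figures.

Trapezoidal AUC_0→14 (subcutaneous injection):
  [0→4]: (0.00+4.76)/2 × 4 = 9.52
  [4→8]: (4.76+2.52)/2 × 4 = 14.56
  [8→10]: (2.52+1.72)/2 × 2 = 4.24
  [10→14]: (1.72+0.78)/2 × 4 = 5.0
  Sum = 33.32 µg/mL·h
Tail: C_last/k_e = 0.78/0.201 = 3.881
AUC_0→∞ (subcutaneous injection) = 33.32 + 3.881 = 37.201 µg/mL·h
F = (AUC_ev/D_ev)/(AUC_iv/D_iv) = (37.201/400)/(53.9/200) = 0.0930025/0.2695 = 0.3451

F = 0.345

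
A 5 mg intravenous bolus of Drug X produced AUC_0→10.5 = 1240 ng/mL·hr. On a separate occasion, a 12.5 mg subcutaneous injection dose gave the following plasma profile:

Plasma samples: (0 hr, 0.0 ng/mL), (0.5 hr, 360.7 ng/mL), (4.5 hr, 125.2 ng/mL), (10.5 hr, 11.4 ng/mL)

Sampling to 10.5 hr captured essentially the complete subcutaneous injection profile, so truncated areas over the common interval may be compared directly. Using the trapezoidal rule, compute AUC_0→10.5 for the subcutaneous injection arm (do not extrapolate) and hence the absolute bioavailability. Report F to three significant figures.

F = 0.475

Trapezoidal AUC_0→10.5 (subcutaneous injection):
  [0→0.5]: (0.0+360.7)/2 × 0.5 = 90.175
  [0.5→4.5]: (360.7+125.2)/2 × 4 = 971.8
  [4.5→10.5]: (125.2+11.4)/2 × 6 = 409.8
  Sum = 1471.775 ng/mL·hr
F = (AUC_ev/D_ev)/(AUC_iv/D_iv) = (1471.775/12.5)/(1240/5) = 117.742/248 = 0.4748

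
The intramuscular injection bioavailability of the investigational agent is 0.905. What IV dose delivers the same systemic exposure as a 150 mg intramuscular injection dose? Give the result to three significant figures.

Systemic exposure from an extravascular dose = F × D_ev, so the equivalent IV dose is F × D_ev.
D_iv = F × D_ev = 0.905 × 150 = 135.75 mg

D_iv = 136 mg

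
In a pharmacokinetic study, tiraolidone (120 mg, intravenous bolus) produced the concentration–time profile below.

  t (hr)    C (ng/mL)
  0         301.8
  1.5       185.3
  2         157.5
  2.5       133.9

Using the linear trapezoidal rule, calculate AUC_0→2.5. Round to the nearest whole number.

Trapezoidal AUC_0→2.5:
  [0→1.5]: (301.8+185.3)/2 × 1.5 = 365.325
  [1.5→2]: (185.3+157.5)/2 × 0.5 = 85.7
  [2→2.5]: (157.5+133.9)/2 × 0.5 = 72.85
  Sum = 523.875 ng/mL·hr

AUC = 524 ng/mL·hr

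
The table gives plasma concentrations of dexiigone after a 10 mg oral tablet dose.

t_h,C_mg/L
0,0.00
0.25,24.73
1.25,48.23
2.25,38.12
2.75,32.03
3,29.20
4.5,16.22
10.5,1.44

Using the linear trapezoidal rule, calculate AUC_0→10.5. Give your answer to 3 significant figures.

AUC = 195 mg/L·h

Trapezoidal AUC_0→10.5:
  [0→0.25]: (0.00+24.73)/2 × 0.25 = 3.09125
  [0.25→1.25]: (24.73+48.23)/2 × 1 = 36.48
  [1.25→2.25]: (48.23+38.12)/2 × 1 = 43.175
  [2.25→2.75]: (38.12+32.03)/2 × 0.5 = 17.5375
  [2.75→3]: (32.03+29.20)/2 × 0.25 = 7.65375
  [3→4.5]: (29.20+16.22)/2 × 1.5 = 34.065
  [4.5→10.5]: (16.22+1.44)/2 × 6 = 52.98
  Sum = 194.9825 mg/L·h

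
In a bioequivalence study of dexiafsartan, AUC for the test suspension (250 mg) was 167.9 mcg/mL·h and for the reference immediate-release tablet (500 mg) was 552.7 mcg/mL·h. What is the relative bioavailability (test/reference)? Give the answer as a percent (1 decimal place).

F_rel = 60.8%

F_rel = (AUC_test/D_test) / (AUC_ref/D_ref)
      = (167.9/250) / (552.7/500)
      = 0.6716 / 1.1054 = 0.6076 = 60.76%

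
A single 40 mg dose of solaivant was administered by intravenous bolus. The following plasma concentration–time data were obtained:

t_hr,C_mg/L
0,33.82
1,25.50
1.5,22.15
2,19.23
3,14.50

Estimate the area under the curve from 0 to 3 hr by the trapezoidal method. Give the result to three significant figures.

AUC = 68.8 mg/L·hr

Trapezoidal AUC_0→3:
  [0→1]: (33.82+25.50)/2 × 1 = 29.66
  [1→1.5]: (25.50+22.15)/2 × 0.5 = 11.9125
  [1.5→2]: (22.15+19.23)/2 × 0.5 = 10.345
  [2→3]: (19.23+14.50)/2 × 1 = 16.865
  Sum = 68.7825 mg/L·hr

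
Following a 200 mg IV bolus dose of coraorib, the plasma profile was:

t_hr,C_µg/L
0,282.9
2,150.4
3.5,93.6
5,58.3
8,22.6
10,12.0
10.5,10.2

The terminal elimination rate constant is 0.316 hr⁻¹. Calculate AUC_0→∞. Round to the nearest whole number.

AUC = 924 µg/L·hr

Trapezoidal AUC_0→10.5:
  [0→2]: (282.9+150.4)/2 × 2 = 433.3
  [2→3.5]: (150.4+93.6)/2 × 1.5 = 183.0
  [3.5→5]: (93.6+58.3)/2 × 1.5 = 113.925
  [5→8]: (58.3+22.6)/2 × 3 = 121.35
  [8→10]: (22.6+12.0)/2 × 2 = 34.6
  [10→10.5]: (12.0+10.2)/2 × 0.5 = 5.55
  Sum = 891.725 µg/L·hr
Extrapolated tail: C_last / k_e = 10.2 / 0.316 = 32.278
AUC_0→∞ = 891.725 + 32.278 = 924.003 µg/L·hr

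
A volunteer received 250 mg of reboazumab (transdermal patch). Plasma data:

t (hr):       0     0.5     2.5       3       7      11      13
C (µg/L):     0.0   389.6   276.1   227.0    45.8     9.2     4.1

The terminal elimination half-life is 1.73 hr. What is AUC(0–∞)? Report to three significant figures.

Trapezoidal AUC_0→13:
  [0→0.5]: (0.0+389.6)/2 × 0.5 = 97.4
  [0.5→2.5]: (389.6+276.1)/2 × 2 = 665.7
  [2.5→3]: (276.1+227.0)/2 × 0.5 = 125.775
  [3→7]: (227.0+45.8)/2 × 4 = 545.6
  [7→11]: (45.8+9.2)/2 × 4 = 110.0
  [11→13]: (9.2+4.1)/2 × 2 = 13.3
  Sum = 1557.775 µg/L·hr
k_e = ln2 / t½ = 0.693147 / 1.73 = 0.4007 hr^-1
Extrapolated tail: C_last / k_e = 4.1 / 0.4007 = 10.232
AUC_0→∞ = 1557.775 + 10.232 = 1568.007 µg/L·hr

AUC = 1570 µg/L·hr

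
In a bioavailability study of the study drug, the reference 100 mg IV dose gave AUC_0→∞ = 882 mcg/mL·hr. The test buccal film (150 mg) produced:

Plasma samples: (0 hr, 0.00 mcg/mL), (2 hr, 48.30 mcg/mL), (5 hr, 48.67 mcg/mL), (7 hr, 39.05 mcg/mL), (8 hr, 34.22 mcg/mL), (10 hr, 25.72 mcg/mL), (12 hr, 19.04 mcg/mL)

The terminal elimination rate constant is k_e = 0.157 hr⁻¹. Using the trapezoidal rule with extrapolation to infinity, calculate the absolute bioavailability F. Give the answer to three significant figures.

Trapezoidal AUC_0→12 (buccal film):
  [0→2]: (0.00+48.30)/2 × 2 = 48.3
  [2→5]: (48.30+48.67)/2 × 3 = 145.455
  [5→7]: (48.67+39.05)/2 × 2 = 87.72
  [7→8]: (39.05+34.22)/2 × 1 = 36.635
  [8→10]: (34.22+25.72)/2 × 2 = 59.94
  [10→12]: (25.72+19.04)/2 × 2 = 44.76
  Sum = 422.81 mcg/mL·hr
Tail: C_last/k_e = 19.04/0.157 = 121.274
AUC_0→∞ (buccal film) = 422.81 + 121.274 = 544.084 mcg/mL·hr
F = (AUC_ev/D_ev)/(AUC_iv/D_iv) = (544.084/150)/(882/100) = 3.62723/8.82 = 0.4113

F = 0.411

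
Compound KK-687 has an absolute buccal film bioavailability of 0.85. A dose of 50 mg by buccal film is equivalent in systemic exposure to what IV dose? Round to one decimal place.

Systemic exposure from an extravascular dose = F × D_ev, so the equivalent IV dose is F × D_ev.
D_iv = F × D_ev = 0.85 × 50 = 42.5 mg

D_iv = 42.5 mg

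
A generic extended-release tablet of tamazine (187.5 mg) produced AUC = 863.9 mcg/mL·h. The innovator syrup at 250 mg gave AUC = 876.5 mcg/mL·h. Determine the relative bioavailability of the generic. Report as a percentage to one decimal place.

F_rel = (AUC_test/D_test) / (AUC_ref/D_ref)
      = (863.9/187.5) / (876.5/250)
      = 4.60747 / 3.506 = 1.3142 = 131.42%

F_rel = 131.4%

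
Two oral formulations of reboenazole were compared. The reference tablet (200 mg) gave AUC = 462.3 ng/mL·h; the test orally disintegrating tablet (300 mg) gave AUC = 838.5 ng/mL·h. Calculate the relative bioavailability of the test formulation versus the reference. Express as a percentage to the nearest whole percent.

F_rel = 121%

F_rel = (AUC_test/D_test) / (AUC_ref/D_ref)
      = (838.5/300) / (462.3/200)
      = 2.795 / 2.3115 = 1.2092 = 120.92%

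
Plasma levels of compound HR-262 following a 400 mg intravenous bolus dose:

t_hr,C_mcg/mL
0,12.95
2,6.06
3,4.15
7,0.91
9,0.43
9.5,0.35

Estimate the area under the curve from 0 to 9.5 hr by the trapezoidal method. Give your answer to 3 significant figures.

Trapezoidal AUC_0→9.5:
  [0→2]: (12.95+6.06)/2 × 2 = 19.01
  [2→3]: (6.06+4.15)/2 × 1 = 5.105
  [3→7]: (4.15+0.91)/2 × 4 = 10.12
  [7→9]: (0.91+0.43)/2 × 2 = 1.34
  [9→9.5]: (0.43+0.35)/2 × 0.5 = 0.195
  Sum = 35.77 mcg/mL·hr

AUC = 35.8 mcg/mL·hr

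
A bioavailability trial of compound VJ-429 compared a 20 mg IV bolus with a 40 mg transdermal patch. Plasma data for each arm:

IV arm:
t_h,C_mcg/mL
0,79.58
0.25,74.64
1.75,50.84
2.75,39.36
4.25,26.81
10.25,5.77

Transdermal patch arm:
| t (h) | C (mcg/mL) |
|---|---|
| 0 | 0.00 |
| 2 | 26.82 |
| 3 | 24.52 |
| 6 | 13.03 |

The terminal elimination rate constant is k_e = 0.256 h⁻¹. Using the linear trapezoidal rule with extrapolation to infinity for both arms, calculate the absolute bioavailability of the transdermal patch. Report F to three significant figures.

Trapezoidal AUC_0→10.25 (IV):
  [0→0.25]: (79.58+74.64)/2 × 0.25 = 19.2775
  [0.25→1.75]: (74.64+50.84)/2 × 1.5 = 94.11
  [1.75→2.75]: (50.84+39.36)/2 × 1 = 45.1
  [2.75→4.25]: (39.36+26.81)/2 × 1.5 = 49.6275
  [4.25→10.25]: (26.81+5.77)/2 × 6 = 97.74
  Sum = 305.855 mcg/mL·h
IV tail: 5.77/0.256 = 22.539; AUC_iv,0→∞ = 305.855 + 22.539 = 328.394 mcg/mL·h
Trapezoidal AUC_0→6 (transdermal patch):
  [0→2]: (0.00+26.82)/2 × 2 = 26.82
  [2→3]: (26.82+24.52)/2 × 1 = 25.67
  [3→6]: (24.52+13.03)/2 × 3 = 56.325
  Sum = 108.815 mcg/mL·h
transdermal patch tail: 13.03/0.256 = 50.898; AUC_ev,0→∞ = 108.815 + 50.898 = 159.713 mcg/mL·h
F = (AUC_ev/D_ev)/(AUC_iv/D_iv) = (159.713/40)/(328.394/20) = 3.992825/16.4197 = 0.2432

F = 0.243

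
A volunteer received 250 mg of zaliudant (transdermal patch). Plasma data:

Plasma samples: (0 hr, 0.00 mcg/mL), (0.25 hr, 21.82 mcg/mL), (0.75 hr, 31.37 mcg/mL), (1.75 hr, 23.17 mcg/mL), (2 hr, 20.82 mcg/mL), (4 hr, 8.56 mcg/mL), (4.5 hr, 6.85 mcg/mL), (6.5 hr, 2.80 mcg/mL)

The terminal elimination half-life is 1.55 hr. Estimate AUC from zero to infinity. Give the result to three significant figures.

AUC = 97.9 mcg/mL·hr

Trapezoidal AUC_0→6.5:
  [0→0.25]: (0.00+21.82)/2 × 0.25 = 2.7275
  [0.25→0.75]: (21.82+31.37)/2 × 0.5 = 13.2975
  [0.75→1.75]: (31.37+23.17)/2 × 1 = 27.27
  [1.75→2]: (23.17+20.82)/2 × 0.25 = 5.49875
  [2→4]: (20.82+8.56)/2 × 2 = 29.38
  [4→4.5]: (8.56+6.85)/2 × 0.5 = 3.8525
  [4.5→6.5]: (6.85+2.80)/2 × 2 = 9.65
  Sum = 91.67625 mcg/mL·hr
k_e = ln2 / t½ = 0.693147 / 1.55 = 0.4472 hr^-1
Extrapolated tail: C_last / k_e = 2.80 / 0.4472 = 6.261
AUC_0→∞ = 91.67625 + 6.261 = 97.93725 mcg/mL·hr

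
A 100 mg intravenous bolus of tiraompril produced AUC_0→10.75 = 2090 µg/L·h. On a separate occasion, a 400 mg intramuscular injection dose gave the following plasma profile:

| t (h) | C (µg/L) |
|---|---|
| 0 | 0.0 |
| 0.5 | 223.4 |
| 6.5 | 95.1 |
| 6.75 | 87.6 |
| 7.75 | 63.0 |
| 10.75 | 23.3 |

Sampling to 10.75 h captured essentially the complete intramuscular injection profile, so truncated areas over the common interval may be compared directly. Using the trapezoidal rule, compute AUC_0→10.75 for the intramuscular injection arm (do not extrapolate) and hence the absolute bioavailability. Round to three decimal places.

Trapezoidal AUC_0→10.75 (intramuscular injection):
  [0→0.5]: (0.0+223.4)/2 × 0.5 = 55.85
  [0.5→6.5]: (223.4+95.1)/2 × 6 = 955.5
  [6.5→6.75]: (95.1+87.6)/2 × 0.25 = 22.8375
  [6.75→7.75]: (87.6+63.0)/2 × 1 = 75.3
  [7.75→10.75]: (63.0+23.3)/2 × 3 = 129.45
  Sum = 1238.9375 µg/L·h
F = (AUC_ev/D_ev)/(AUC_iv/D_iv) = (1238.9375/400)/(2090/100) = 3.09734/20.9 = 0.1482

F = 0.148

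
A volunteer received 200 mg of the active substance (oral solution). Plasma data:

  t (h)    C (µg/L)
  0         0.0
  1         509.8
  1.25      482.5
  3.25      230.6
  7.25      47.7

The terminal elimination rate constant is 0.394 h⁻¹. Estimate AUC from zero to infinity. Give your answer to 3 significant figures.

Trapezoidal AUC_0→7.25:
  [0→1]: (0.0+509.8)/2 × 1 = 254.9
  [1→1.25]: (509.8+482.5)/2 × 0.25 = 124.0375
  [1.25→3.25]: (482.5+230.6)/2 × 2 = 713.1
  [3.25→7.25]: (230.6+47.7)/2 × 4 = 556.6
  Sum = 1648.6375 µg/L·h
Extrapolated tail: C_last / k_e = 47.7 / 0.394 = 121.066
AUC_0→∞ = 1648.6375 + 121.066 = 1769.7035 µg/L·h

AUC = 1770 µg/L·h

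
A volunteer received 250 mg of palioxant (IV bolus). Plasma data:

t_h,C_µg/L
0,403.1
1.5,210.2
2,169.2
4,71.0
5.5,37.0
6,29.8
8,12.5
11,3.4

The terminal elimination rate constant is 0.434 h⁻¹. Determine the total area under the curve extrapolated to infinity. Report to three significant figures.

Trapezoidal AUC_0→11:
  [0→1.5]: (403.1+210.2)/2 × 1.5 = 459.975
  [1.5→2]: (210.2+169.2)/2 × 0.5 = 94.85
  [2→4]: (169.2+71.0)/2 × 2 = 240.2
  [4→5.5]: (71.0+37.0)/2 × 1.5 = 81.0
  [5.5→6]: (37.0+29.8)/2 × 0.5 = 16.7
  [6→8]: (29.8+12.5)/2 × 2 = 42.3
  [8→11]: (12.5+3.4)/2 × 3 = 23.85
  Sum = 958.875 µg/L·h
Extrapolated tail: C_last / k_e = 3.4 / 0.434 = 7.834
AUC_0→∞ = 958.875 + 7.834 = 966.709 µg/L·h

AUC = 967 µg/L·h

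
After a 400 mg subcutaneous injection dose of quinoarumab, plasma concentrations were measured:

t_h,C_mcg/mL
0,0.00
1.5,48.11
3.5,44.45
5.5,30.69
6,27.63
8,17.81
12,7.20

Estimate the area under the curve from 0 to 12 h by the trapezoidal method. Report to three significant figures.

AUC = 314 mcg/mL·h

Trapezoidal AUC_0→12:
  [0→1.5]: (0.00+48.11)/2 × 1.5 = 36.0825
  [1.5→3.5]: (48.11+44.45)/2 × 2 = 92.56
  [3.5→5.5]: (44.45+30.69)/2 × 2 = 75.14
  [5.5→6]: (30.69+27.63)/2 × 0.5 = 14.58
  [6→8]: (27.63+17.81)/2 × 2 = 45.44
  [8→12]: (17.81+7.20)/2 × 4 = 50.02
  Sum = 313.8225 mcg/mL·h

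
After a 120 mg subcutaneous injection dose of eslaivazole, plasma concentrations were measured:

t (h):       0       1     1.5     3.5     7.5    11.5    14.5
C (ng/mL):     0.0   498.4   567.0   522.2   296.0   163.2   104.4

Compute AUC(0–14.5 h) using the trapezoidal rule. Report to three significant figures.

Trapezoidal AUC_0→14.5:
  [0→1]: (0.0+498.4)/2 × 1 = 249.2
  [1→1.5]: (498.4+567.0)/2 × 0.5 = 266.35
  [1.5→3.5]: (567.0+522.2)/2 × 2 = 1089.2
  [3.5→7.5]: (522.2+296.0)/2 × 4 = 1636.4
  [7.5→11.5]: (296.0+163.2)/2 × 4 = 918.4
  [11.5→14.5]: (163.2+104.4)/2 × 3 = 401.4
  Sum = 4560.95 ng/mL·h

AUC = 4560 ng/mL·h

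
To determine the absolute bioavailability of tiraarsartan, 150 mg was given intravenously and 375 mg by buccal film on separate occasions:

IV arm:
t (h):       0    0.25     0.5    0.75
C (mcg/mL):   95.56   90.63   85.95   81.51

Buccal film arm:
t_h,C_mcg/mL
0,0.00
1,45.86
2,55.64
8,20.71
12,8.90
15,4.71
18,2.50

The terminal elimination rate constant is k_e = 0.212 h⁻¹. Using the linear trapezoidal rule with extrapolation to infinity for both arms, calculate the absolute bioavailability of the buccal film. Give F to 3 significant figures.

Trapezoidal AUC_0→0.75 (IV):
  [0→0.25]: (95.56+90.63)/2 × 0.25 = 23.27375
  [0.25→0.5]: (90.63+85.95)/2 × 0.25 = 22.0725
  [0.5→0.75]: (85.95+81.51)/2 × 0.25 = 20.9325
  Sum = 66.27875 mcg/mL·h
IV tail: 81.51/0.212 = 384.481; AUC_iv,0→∞ = 66.27875 + 384.481 = 450.75975 mcg/mL·h
Trapezoidal AUC_0→18 (buccal film):
  [0→1]: (0.00+45.86)/2 × 1 = 22.93
  [1→2]: (45.86+55.64)/2 × 1 = 50.75
  [2→8]: (55.64+20.71)/2 × 6 = 229.05
  [8→12]: (20.71+8.90)/2 × 4 = 59.22
  [12→15]: (8.90+4.71)/2 × 3 = 20.415
  [15→18]: (4.71+2.50)/2 × 3 = 10.815
  Sum = 393.18 mcg/mL·h
buccal film tail: 2.50/0.212 = 11.792; AUC_ev,0→∞ = 393.18 + 11.792 = 404.972 mcg/mL·h
F = (AUC_ev/D_ev)/(AUC_iv/D_iv) = (404.972/375)/(450.75975/150) = 1.07993/3.005065 = 0.3594

F = 0.359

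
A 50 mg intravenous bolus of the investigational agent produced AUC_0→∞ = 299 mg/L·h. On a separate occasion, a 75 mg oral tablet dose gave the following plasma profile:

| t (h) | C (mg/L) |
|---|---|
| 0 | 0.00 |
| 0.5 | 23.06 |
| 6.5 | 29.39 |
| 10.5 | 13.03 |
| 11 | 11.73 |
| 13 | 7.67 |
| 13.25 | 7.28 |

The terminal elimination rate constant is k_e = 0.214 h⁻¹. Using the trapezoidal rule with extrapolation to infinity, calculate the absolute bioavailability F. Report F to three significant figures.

F = 0.690

Trapezoidal AUC_0→13.25 (oral tablet):
  [0→0.5]: (0.00+23.06)/2 × 0.5 = 5.765
  [0.5→6.5]: (23.06+29.39)/2 × 6 = 157.35
  [6.5→10.5]: (29.39+13.03)/2 × 4 = 84.84
  [10.5→11]: (13.03+11.73)/2 × 0.5 = 6.19
  [11→13]: (11.73+7.67)/2 × 2 = 19.4
  [13→13.25]: (7.67+7.28)/2 × 0.25 = 1.86875
  Sum = 275.41375 mg/L·h
Tail: C_last/k_e = 7.28/0.214 = 34.019
AUC_0→∞ (oral tablet) = 275.41375 + 34.019 = 309.43275 mg/L·h
F = (AUC_ev/D_ev)/(AUC_iv/D_iv) = (309.43275/75)/(299/50) = 4.12577/5.98 = 0.6899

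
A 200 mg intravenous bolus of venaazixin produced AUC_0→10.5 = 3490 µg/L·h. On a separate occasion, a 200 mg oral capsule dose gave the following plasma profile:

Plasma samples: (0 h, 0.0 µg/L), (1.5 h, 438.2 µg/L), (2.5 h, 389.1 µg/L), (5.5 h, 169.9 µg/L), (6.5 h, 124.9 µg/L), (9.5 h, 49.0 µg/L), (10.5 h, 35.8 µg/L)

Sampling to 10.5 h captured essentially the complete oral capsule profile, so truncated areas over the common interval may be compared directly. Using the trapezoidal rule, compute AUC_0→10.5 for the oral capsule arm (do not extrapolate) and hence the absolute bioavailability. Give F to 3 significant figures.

F = 0.582

Trapezoidal AUC_0→10.5 (oral capsule):
  [0→1.5]: (0.0+438.2)/2 × 1.5 = 328.65
  [1.5→2.5]: (438.2+389.1)/2 × 1 = 413.65
  [2.5→5.5]: (389.1+169.9)/2 × 3 = 838.5
  [5.5→6.5]: (169.9+124.9)/2 × 1 = 147.4
  [6.5→9.5]: (124.9+49.0)/2 × 3 = 260.85
  [9.5→10.5]: (49.0+35.8)/2 × 1 = 42.4
  Sum = 2031.45 µg/L·h
F = (AUC_ev/D_ev)/(AUC_iv/D_iv) = (2031.45/200)/(3490/200) = 10.15725/17.45 = 0.5821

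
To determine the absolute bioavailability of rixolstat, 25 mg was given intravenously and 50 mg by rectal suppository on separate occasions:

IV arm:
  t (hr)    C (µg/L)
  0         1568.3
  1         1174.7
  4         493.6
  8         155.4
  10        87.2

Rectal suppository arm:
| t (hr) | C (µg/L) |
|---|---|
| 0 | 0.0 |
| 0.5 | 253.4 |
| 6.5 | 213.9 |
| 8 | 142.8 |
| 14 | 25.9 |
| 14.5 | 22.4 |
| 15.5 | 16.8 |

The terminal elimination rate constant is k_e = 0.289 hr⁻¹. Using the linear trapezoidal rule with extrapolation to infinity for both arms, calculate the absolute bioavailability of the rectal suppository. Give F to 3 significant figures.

F = 0.204

Trapezoidal AUC_0→10 (IV):
  [0→1]: (1568.3+1174.7)/2 × 1 = 1371.5
  [1→4]: (1174.7+493.6)/2 × 3 = 2502.45
  [4→8]: (493.6+155.4)/2 × 4 = 1298.0
  [8→10]: (155.4+87.2)/2 × 2 = 242.6
  Sum = 5414.55 µg/L·hr
IV tail: 87.2/0.289 = 301.730; AUC_iv,0→∞ = 5414.55 + 301.730 = 5716.28 µg/L·hr
Trapezoidal AUC_0→15.5 (rectal suppository):
  [0→0.5]: (0.0+253.4)/2 × 0.5 = 63.35
  [0.5→6.5]: (253.4+213.9)/2 × 6 = 1401.9
  [6.5→8]: (213.9+142.8)/2 × 1.5 = 267.525
  [8→14]: (142.8+25.9)/2 × 6 = 506.1
  [14→14.5]: (25.9+22.4)/2 × 0.5 = 12.075
  [14.5→15.5]: (22.4+16.8)/2 × 1 = 19.6
  Sum = 2270.55 µg/L·hr
rectal suppository tail: 16.8/0.289 = 58.131; AUC_ev,0→∞ = 2270.55 + 58.131 = 2328.681 µg/L·hr
F = (AUC_ev/D_ev)/(AUC_iv/D_iv) = (2328.681/50)/(5716.28/25) = 46.57362/228.6512 = 0.2037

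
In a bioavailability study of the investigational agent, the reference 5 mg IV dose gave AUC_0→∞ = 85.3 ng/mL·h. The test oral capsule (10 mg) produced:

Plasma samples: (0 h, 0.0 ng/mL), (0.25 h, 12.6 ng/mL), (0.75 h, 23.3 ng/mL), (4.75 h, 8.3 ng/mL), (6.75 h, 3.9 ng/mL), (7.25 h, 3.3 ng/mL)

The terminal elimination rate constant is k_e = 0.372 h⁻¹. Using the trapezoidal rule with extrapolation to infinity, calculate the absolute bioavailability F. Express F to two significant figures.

F = 0.57

Trapezoidal AUC_0→7.25 (oral capsule):
  [0→0.25]: (0.0+12.6)/2 × 0.25 = 1.575
  [0.25→0.75]: (12.6+23.3)/2 × 0.5 = 8.975
  [0.75→4.75]: (23.3+8.3)/2 × 4 = 63.2
  [4.75→6.75]: (8.3+3.9)/2 × 2 = 12.2
  [6.75→7.25]: (3.9+3.3)/2 × 0.5 = 1.8
  Sum = 87.75 ng/mL·h
Tail: C_last/k_e = 3.3/0.372 = 8.871
AUC_0→∞ (oral capsule) = 87.75 + 8.871 = 96.621 ng/mL·h
F = (AUC_ev/D_ev)/(AUC_iv/D_iv) = (96.621/10)/(85.3/5) = 9.6621/17.06 = 0.5664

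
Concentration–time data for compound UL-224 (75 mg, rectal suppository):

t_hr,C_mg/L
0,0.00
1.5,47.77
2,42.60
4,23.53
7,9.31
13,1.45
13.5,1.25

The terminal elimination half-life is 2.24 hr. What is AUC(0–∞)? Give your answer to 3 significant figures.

Trapezoidal AUC_0→13.5:
  [0→1.5]: (0.00+47.77)/2 × 1.5 = 35.8275
  [1.5→2]: (47.77+42.60)/2 × 0.5 = 22.5925
  [2→4]: (42.60+23.53)/2 × 2 = 66.13
  [4→7]: (23.53+9.31)/2 × 3 = 49.26
  [7→13]: (9.31+1.45)/2 × 6 = 32.28
  [13→13.5]: (1.45+1.25)/2 × 0.5 = 0.675
  Sum = 206.765 mg/L·hr
k_e = ln2 / t½ = 0.693147 / 2.24 = 0.3094 hr^-1
Extrapolated tail: C_last / k_e = 1.25 / 0.3094 = 4.040
AUC_0→∞ = 206.765 + 4.040 = 210.805 mg/L·hr

AUC = 211 mg/L·hr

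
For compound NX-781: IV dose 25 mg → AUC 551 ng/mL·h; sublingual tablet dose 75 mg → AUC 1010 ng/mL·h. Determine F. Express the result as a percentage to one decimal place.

F = (AUC_ev / D_ev) / (AUC_iv / D_iv)
  = (1010/75) / (551/25)
  = 13.4667 / 22.04 = 0.6110
  = 61.10%

F = 61.1%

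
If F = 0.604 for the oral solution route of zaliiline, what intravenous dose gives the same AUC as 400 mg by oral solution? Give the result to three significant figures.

D_iv = 242 mg

Systemic exposure from an extravascular dose = F × D_ev, so the equivalent IV dose is F × D_ev.
D_iv = F × D_ev = 0.604 × 400 = 241.6 mg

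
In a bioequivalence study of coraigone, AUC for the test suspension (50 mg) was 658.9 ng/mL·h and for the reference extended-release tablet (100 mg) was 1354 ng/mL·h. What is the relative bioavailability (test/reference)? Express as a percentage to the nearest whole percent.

F_rel = 97%

F_rel = (AUC_test/D_test) / (AUC_ref/D_ref)
      = (658.9/50) / (1354/100)
      = 13.178 / 13.54 = 0.9733 = 97.33%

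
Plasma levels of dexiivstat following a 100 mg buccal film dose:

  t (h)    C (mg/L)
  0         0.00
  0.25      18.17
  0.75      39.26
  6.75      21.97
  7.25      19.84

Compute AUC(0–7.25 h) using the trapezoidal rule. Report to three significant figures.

Trapezoidal AUC_0→7.25:
  [0→0.25]: (0.00+18.17)/2 × 0.25 = 2.27125
  [0.25→0.75]: (18.17+39.26)/2 × 0.5 = 14.3575
  [0.75→6.75]: (39.26+21.97)/2 × 6 = 183.69
  [6.75→7.25]: (21.97+19.84)/2 × 0.5 = 10.4525
  Sum = 210.77125 mg/L·h

AUC = 211 mg/L·h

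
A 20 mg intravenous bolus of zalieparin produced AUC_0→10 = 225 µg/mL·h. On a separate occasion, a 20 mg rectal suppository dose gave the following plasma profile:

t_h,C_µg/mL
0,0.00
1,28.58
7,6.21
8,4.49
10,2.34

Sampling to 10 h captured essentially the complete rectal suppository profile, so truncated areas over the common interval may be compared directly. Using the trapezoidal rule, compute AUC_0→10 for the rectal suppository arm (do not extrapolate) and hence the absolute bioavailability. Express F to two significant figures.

F = 0.58

Trapezoidal AUC_0→10 (rectal suppository):
  [0→1]: (0.00+28.58)/2 × 1 = 14.29
  [1→7]: (28.58+6.21)/2 × 6 = 104.37
  [7→8]: (6.21+4.49)/2 × 1 = 5.35
  [8→10]: (4.49+2.34)/2 × 2 = 6.83
  Sum = 130.84 µg/mL·h
F = (AUC_ev/D_ev)/(AUC_iv/D_iv) = (130.84/20)/(225/20) = 6.542/11.25 = 0.5815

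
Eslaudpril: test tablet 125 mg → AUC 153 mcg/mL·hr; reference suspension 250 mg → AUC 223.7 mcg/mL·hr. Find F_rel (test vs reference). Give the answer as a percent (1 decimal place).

F_rel = 136.8%

F_rel = (AUC_test/D_test) / (AUC_ref/D_ref)
      = (153/125) / (223.7/250)
      = 1.224 / 0.8948 = 1.3679 = 136.79%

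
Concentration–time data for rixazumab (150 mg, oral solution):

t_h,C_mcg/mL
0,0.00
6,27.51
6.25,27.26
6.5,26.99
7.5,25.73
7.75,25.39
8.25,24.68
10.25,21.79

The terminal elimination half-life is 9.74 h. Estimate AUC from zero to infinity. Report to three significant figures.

AUC = 494 mcg/mL·h

Trapezoidal AUC_0→10.25:
  [0→6]: (0.00+27.51)/2 × 6 = 82.53
  [6→6.25]: (27.51+27.26)/2 × 0.25 = 6.84625
  [6.25→6.5]: (27.26+26.99)/2 × 0.25 = 6.78125
  [6.5→7.5]: (26.99+25.73)/2 × 1 = 26.36
  [7.5→7.75]: (25.73+25.39)/2 × 0.25 = 6.39
  [7.75→8.25]: (25.39+24.68)/2 × 0.5 = 12.5175
  [8.25→10.25]: (24.68+21.79)/2 × 2 = 46.47
  Sum = 187.895 mcg/mL·h
k_e = ln2 / t½ = 0.693147 / 9.74 = 0.0712 h^-1
Extrapolated tail: C_last / k_e = 21.79 / 0.0712 = 306.039
AUC_0→∞ = 187.895 + 306.039 = 493.934 mcg/mL·h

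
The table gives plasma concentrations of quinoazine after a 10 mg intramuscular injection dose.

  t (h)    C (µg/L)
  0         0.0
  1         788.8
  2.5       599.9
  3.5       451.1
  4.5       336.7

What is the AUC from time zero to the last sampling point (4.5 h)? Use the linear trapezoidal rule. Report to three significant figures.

Trapezoidal AUC_0→4.5:
  [0→1]: (0.0+788.8)/2 × 1 = 394.4
  [1→2.5]: (788.8+599.9)/2 × 1.5 = 1041.525
  [2.5→3.5]: (599.9+451.1)/2 × 1 = 525.5
  [3.5→4.5]: (451.1+336.7)/2 × 1 = 393.9
  Sum = 2355.325 µg/L·h

AUC = 2360 µg/L·h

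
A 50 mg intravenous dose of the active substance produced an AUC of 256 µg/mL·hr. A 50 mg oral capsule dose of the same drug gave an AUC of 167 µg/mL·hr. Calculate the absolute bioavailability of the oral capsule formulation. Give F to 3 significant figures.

F = 0.652

F = (AUC_ev / D_ev) / (AUC_iv / D_iv)
  = (167/50) / (256/50)
  = 3.34 / 5.12 = 0.6523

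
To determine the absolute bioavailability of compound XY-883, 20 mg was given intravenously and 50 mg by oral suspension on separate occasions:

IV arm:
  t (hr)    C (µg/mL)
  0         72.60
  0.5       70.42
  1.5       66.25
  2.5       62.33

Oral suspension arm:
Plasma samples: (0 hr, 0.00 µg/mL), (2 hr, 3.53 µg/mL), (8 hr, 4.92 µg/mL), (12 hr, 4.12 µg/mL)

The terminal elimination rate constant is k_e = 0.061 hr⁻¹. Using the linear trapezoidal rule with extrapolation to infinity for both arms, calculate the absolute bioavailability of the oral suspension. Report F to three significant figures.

F = 0.0385

Trapezoidal AUC_0→2.5 (IV):
  [0→0.5]: (72.60+70.42)/2 × 0.5 = 35.755
  [0.5→1.5]: (70.42+66.25)/2 × 1 = 68.335
  [1.5→2.5]: (66.25+62.33)/2 × 1 = 64.29
  Sum = 168.38 µg/mL·hr
IV tail: 62.33/0.061 = 1021.803; AUC_iv,0→∞ = 168.38 + 1021.803 = 1190.183 µg/mL·hr
Trapezoidal AUC_0→12 (oral suspension):
  [0→2]: (0.00+3.53)/2 × 2 = 3.53
  [2→8]: (3.53+4.92)/2 × 6 = 25.35
  [8→12]: (4.92+4.12)/2 × 4 = 18.08
  Sum = 46.96 µg/mL·hr
oral suspension tail: 4.12/0.061 = 67.541; AUC_ev,0→∞ = 46.96 + 67.541 = 114.501 µg/mL·hr
F = (AUC_ev/D_ev)/(AUC_iv/D_iv) = (114.501/50)/(1190.183/20) = 2.29002/59.50915 = 0.0385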